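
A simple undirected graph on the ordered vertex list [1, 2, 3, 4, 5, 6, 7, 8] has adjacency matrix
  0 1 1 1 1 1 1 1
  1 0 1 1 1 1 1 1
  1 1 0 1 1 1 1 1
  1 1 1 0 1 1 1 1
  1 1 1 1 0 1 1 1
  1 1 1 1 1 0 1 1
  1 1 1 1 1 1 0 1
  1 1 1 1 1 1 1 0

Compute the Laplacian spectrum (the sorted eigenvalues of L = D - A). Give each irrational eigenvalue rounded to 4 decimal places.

[0, 8, 8, 8, 8, 8, 8, 8]

Each diagonal entry of L is the vertex degree and each off-diagonal entry is -1 where an edge is present, 0 otherwise; in the order [1, 2, 3, 4, 5, 6, 7, 8] the diagonal is [7, 7, 7, 7, 7, 7, 7, 7]. L is symmetric positive semidefinite, so every eigenvalue is real and nonnegative. The single zero eigenvalue shows the graph is connected.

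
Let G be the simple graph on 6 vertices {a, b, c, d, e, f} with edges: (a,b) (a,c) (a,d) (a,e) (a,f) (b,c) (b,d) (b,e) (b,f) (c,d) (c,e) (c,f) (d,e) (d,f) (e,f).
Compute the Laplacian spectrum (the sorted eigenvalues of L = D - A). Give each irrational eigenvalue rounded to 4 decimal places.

[0, 6, 6, 6, 6, 6]

Each diagonal entry of L is the vertex degree and each off-diagonal entry is -1 where an edge is present, 0 otherwise; in the order [a, b, c, d, e, f] the diagonal is [5, 5, 5, 5, 5, 5]. The multiplicity of 0 as a Laplacian eigenvalue equals the number of connected components. By the matrix-tree theorem the graph has (1/6) * product of the nonzero eigenvalues = 1296 spanning trees. There is one zero in the spectrum, matching the 1 component.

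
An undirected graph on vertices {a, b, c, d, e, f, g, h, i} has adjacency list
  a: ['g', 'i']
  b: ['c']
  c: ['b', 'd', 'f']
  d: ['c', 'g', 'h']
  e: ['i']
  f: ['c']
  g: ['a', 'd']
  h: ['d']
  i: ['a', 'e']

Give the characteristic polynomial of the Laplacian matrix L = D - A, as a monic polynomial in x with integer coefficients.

With the vertex order [a, b, c, d, e, f, g, h, i], the degrees are [2, 1, 3, 3, 1, 1, 2, 1, 2], giving D = diag(2, 1, 3, 3, 1, 1, 2, 1, 2) and L = D - A. Computing det(xI - L) by cofactor expansion (or equivalently via sum-over-permutations) gives x^9 - 16x^8 + 103x^7 - 344x^6 + 642x^5 - 674x^4 + 381x^3 - 102x^2 + 9x. The constant term is 0 because L is singular (the all-ones vector lies in its kernel). By the matrix-tree theorem the graph has (1/9) * product of the nonzero eigenvalues = 1 spanning tree.

x^9 - 16x^8 + 103x^7 - 344x^6 + 642x^5 - 674x^4 + 381x^3 - 102x^2 + 9x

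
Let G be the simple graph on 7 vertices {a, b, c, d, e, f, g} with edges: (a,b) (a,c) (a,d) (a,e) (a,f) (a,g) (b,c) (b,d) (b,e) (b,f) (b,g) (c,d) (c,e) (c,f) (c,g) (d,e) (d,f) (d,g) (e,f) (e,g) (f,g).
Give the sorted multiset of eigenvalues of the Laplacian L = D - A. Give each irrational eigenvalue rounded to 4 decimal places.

[0, 7, 7, 7, 7, 7, 7]

Reading degrees in the order [a, b, c, d, e, f, g] gives [6, 6, 6, 6, 6, 6, 6]; set D = diag(6, 6, 6, 6, 6, 6, 6) and form L = D - A. Diagonalising L (or applying a numerical eigensolver to the 7x7 matrix) gives the spectrum above. By the matrix-tree theorem the graph has (1/7) * product of the nonzero eigenvalues = 16807 spanning trees.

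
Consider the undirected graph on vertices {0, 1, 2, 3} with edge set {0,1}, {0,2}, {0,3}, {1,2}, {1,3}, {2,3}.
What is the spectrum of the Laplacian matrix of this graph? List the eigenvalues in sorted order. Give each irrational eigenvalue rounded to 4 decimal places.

Reading degrees in the order [0, 1, 2, 3] gives [3, 3, 3, 3]; set D = diag(3, 3, 3, 3) and form L = D - A. L is symmetric positive semidefinite, so every eigenvalue is real and nonnegative. The single zero eigenvalue shows the graph is connected. The eigenvalues sum to 12, which equals trace(L) = 2|E|. There is one zero in the spectrum, matching the 1 component.

[0, 4, 4, 4]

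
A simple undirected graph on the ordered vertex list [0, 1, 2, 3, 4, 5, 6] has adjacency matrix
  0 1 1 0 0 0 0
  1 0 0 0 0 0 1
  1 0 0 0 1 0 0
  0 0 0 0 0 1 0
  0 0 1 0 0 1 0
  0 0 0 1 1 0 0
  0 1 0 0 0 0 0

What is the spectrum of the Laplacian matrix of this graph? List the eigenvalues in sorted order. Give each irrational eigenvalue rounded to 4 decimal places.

Each diagonal entry of L is the vertex degree and each off-diagonal entry is -1 where an edge is present, 0 otherwise; in the order [0, 1, 2, 3, 4, 5, 6] the diagonal is [2, 2, 2, 1, 2, 2, 1]. The multiplicity of 0 as a Laplacian eigenvalue equals the number of connected components. The single zero eigenvalue shows the graph is connected. The eigenvalues sum to 12, which equals trace(L) = 2|E|.

[0, 0.1981, 0.7530, 1.5550, 2.4450, 3.2470, 3.8019]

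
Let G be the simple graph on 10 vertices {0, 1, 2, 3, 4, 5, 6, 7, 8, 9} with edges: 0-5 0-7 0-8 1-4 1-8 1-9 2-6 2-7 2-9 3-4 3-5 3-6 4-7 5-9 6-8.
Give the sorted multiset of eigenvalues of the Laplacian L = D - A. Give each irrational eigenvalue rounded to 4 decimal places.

Reading degrees in the order [0, 1, 2, 3, 4, 5, 6, 7, 8, 9] gives [3, 3, 3, 3, 3, 3, 3, 3, 3, 3]; set D = diag(3, 3, 3, 3, 3, 3, 3, 3, 3, 3) and form L = D - A. Diagonalising L (or applying a numerical eigensolver to the 10x10 matrix) gives the spectrum above. The single zero eigenvalue shows the graph is connected. The largest eigenvalue, 5, is at most the vertex count 10.

[0, 2, 2, 2, 2, 2, 5, 5, 5, 5]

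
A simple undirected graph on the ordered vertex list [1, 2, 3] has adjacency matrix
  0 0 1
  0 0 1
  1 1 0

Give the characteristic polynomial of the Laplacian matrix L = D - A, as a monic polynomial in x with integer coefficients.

Reading degrees in the order [1, 2, 3] gives [1, 1, 2]; set D = diag(1, 1, 2) and form L = D - A. The eigenvalues of L are [0, 1, 3]; the characteristic polynomial is the product of (x - lambda_i), which multiplies out to x^3 - 4x^2 + 3x. Since p(0) = det(-L) = 0, x divides p(x). There is one zero in the spectrum, matching the 1 component. By the matrix-tree theorem the graph has (1/3) * product of the nonzero eigenvalues = 1 spanning tree.

x^3 - 4x^2 + 3x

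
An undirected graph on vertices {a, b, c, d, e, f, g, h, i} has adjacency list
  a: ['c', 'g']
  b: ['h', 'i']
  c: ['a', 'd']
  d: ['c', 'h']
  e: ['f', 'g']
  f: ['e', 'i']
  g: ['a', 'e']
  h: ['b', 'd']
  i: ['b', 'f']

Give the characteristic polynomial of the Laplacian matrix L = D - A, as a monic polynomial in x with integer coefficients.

Reading degrees in the order [a, b, c, d, e, f, g, h, i] gives [2, 2, 2, 2, 2, 2, 2, 2, 2]; set D = diag(2, 2, 2, 2, 2, 2, 2, 2, 2) and form L = D - A. Computing det(xI - L) by cofactor expansion (or equivalently via sum-over-permutations) gives x^9 - 18x^8 + 135x^7 - 546x^6 + 1287x^5 - 1782x^4 + 1386x^3 - 540x^2 + 81x. Since p(0) = det(-L) = 0, x divides p(x).

x^9 - 18x^8 + 135x^7 - 546x^6 + 1287x^5 - 1782x^4 + 1386x^3 - 540x^2 + 81x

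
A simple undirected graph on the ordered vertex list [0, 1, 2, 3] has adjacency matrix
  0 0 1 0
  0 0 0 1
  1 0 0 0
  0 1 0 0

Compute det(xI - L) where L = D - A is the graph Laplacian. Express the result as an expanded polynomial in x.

x^4 - 4x^3 + 4x^2

Each diagonal entry of L is the vertex degree and each off-diagonal entry is -1 where an edge is present, 0 otherwise; in the order [0, 1, 2, 3] the diagonal is [1, 1, 1, 1]. The eigenvalues of L are [0, 0, 2, 2]; the characteristic polynomial is the product of (x - lambda_i), which multiplies out to x^4 - 4x^3 + 4x^2. Since p(0) = det(-L) = 0, x divides p(x). The eigenvalues sum to 4, which equals trace(L) = 2|E|.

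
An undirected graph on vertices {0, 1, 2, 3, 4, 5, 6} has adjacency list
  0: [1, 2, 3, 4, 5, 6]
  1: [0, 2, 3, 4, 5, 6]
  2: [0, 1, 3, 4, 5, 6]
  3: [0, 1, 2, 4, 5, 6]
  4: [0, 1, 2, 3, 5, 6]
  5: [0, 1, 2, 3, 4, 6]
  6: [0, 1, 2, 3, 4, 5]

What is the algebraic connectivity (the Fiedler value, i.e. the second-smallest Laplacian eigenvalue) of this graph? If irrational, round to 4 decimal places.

7

With the vertex order [0, 1, 2, 3, 4, 5, 6], the degrees are [6, 6, 6, 6, 6, 6, 6], giving D = diag(6, 6, 6, 6, 6, 6, 6) and L = D - A. The smallest Laplacian eigenvalue is always 0. The next one, lambda_2 = 7, measures how hard the graph is to disconnect: larger values mean better connectivity.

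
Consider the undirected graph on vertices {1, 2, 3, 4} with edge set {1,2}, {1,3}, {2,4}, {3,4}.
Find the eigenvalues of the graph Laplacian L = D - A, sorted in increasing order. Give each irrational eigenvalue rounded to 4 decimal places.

[0, 2, 2, 4]

Reading degrees in the order [1, 2, 3, 4] gives [2, 2, 2, 2]; set D = diag(2, 2, 2, 2) and form L = D - A. Diagonalising L (or applying a numerical eigensolver to the 4x4 matrix) gives the spectrum above. The single zero eigenvalue shows the graph is connected.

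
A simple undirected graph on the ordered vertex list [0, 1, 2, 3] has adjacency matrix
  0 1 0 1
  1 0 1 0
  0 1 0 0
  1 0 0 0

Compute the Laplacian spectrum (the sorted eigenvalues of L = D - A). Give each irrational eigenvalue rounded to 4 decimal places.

With the vertex order [0, 1, 2, 3], the degrees are [2, 2, 1, 1], giving D = diag(2, 2, 1, 1) and L = D - A. The multiplicity of 0 as a Laplacian eigenvalue equals the number of connected components. The single zero eigenvalue shows the graph is connected. The largest eigenvalue, 3.4142, is at most the vertex count 4.

[0, 0.5858, 2, 3.4142]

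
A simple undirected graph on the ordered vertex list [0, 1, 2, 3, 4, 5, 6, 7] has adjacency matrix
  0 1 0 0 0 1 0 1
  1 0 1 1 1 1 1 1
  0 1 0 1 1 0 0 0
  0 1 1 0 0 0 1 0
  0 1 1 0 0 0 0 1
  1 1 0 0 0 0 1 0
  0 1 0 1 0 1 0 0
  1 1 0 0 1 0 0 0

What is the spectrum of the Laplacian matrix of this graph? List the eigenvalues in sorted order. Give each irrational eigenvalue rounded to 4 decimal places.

[0, 1.7530, 1.7530, 3.4450, 3.4450, 4.8019, 4.8019, 8]

Each diagonal entry of L is the vertex degree and each off-diagonal entry is -1 where an edge is present, 0 otherwise; in the order [0, 1, 2, 3, 4, 5, 6, 7] the diagonal is [3, 7, 3, 3, 3, 3, 3, 3]. Diagonalising L (or applying a numerical eigensolver to the 8x8 matrix) gives the spectrum above. The single zero eigenvalue shows the graph is connected.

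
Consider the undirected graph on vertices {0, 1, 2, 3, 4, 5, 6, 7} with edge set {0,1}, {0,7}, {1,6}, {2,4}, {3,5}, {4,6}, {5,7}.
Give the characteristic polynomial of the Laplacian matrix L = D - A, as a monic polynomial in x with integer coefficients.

x^8 - 14x^7 + 78x^6 - 220x^5 + 330x^4 - 252x^3 + 84x^2 - 8x

Each diagonal entry of L is the vertex degree and each off-diagonal entry is -1 where an edge is present, 0 otherwise; in the order [0, 1, 2, 3, 4, 5, 6, 7] the diagonal is [2, 2, 1, 1, 2, 2, 2, 2]. L has integer entries, so p(x) = det(xI - L) has integer coefficients. Expanding the determinant yields x^8 - 14x^7 + 78x^6 - 220x^5 + 330x^4 - 252x^3 + 84x^2 - 8x. Since p(0) = det(-L) = 0, x divides p(x).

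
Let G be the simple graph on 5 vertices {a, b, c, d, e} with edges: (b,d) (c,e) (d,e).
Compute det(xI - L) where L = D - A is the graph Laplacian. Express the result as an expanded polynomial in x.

With the vertex order [a, b, c, d, e], the degrees are [0, 1, 1, 2, 2], giving D = diag(0, 1, 1, 2, 2) and L = D - A. Computing det(xI - L) by cofactor expansion (or equivalently via sum-over-permutations) gives x^5 - 6x^4 + 10x^3 - 4x^2. The constant term is 0 because L is singular (the all-ones vector lies in its kernel). The eigenvalues sum to 6, which equals trace(L) = 2|E|. The largest eigenvalue, 3.4142, is at most the vertex count 5.

x^5 - 6x^4 + 10x^3 - 4x^2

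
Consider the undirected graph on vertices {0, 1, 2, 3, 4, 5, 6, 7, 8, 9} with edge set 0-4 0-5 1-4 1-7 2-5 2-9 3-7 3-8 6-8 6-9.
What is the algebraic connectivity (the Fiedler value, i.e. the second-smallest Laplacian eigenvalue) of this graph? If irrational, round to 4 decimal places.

Each diagonal entry of L is the vertex degree and each off-diagonal entry is -1 where an edge is present, 0 otherwise; in the order [0, 1, 2, 3, 4, 5, 6, 7, 8, 9] the diagonal is [2, 2, 2, 2, 2, 2, 2, 2, 2, 2]. The sorted Laplacian eigenvalues are [0, 0.3820, 0.3820, 1.3820, 1.3820, 2.6180, 2.6180, 3.6180, 3.6180, 4]; the algebraic connectivity is the second entry, 0.3820. The largest eigenvalue, 4, is at most the vertex count 10. By the matrix-tree theorem the graph has (1/10) * product of the nonzero eigenvalues = 10 spanning trees.

0.3820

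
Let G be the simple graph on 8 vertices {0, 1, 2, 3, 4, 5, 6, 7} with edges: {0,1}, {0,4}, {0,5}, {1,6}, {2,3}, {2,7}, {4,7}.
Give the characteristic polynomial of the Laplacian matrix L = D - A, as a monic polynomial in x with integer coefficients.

Each diagonal entry of L is the vertex degree and each off-diagonal entry is -1 where an edge is present, 0 otherwise; in the order [0, 1, 2, 3, 4, 5, 6, 7] the diagonal is [3, 2, 2, 1, 2, 1, 1, 2]. Computing det(xI - L) by cofactor expansion (or equivalently via sum-over-permutations) gives x^8 - 14x^7 + 77x^6 - 212x^5 + 308x^4 - 228x^3 + 76x^2 - 8x. The coefficient of x^7 equals -trace(L) = -14, matching the sum of degrees. The eigenvalues sum to 14, which equals trace(L) = 2|E|. By the matrix-tree theorem the graph has (1/8) * product of the nonzero eigenvalues = 1 spanning tree.

x^8 - 14x^7 + 77x^6 - 212x^5 + 308x^4 - 228x^3 + 76x^2 - 8x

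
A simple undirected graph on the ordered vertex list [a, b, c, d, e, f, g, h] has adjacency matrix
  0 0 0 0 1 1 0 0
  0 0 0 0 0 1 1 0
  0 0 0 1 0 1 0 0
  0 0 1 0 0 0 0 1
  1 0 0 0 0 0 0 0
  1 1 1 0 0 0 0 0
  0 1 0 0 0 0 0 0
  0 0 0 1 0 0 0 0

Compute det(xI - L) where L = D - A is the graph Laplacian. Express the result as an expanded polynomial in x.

Each diagonal entry of L is the vertex degree and each off-diagonal entry is -1 where an edge is present, 0 otherwise; in the order [a, b, c, d, e, f, g, h] the diagonal is [2, 2, 2, 2, 1, 3, 1, 1]. Computing det(xI - L) by cofactor expansion (or equivalently via sum-over-permutations) gives x^8 - 14x^7 + 77x^6 - 212x^5 + 307x^4 - 224x^3 + 72x^2 - 8x. Since p(0) = det(-L) = 0, x divides p(x). By the matrix-tree theorem the graph has (1/8) * product of the nonzero eigenvalues = 1 spanning tree.

x^8 - 14x^7 + 77x^6 - 212x^5 + 307x^4 - 224x^3 + 72x^2 - 8x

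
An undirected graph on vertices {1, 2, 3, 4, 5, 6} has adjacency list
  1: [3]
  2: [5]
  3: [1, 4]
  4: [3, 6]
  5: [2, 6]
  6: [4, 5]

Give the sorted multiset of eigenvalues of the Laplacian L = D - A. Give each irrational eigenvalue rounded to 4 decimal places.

Reading degrees in the order [1, 2, 3, 4, 5, 6] gives [1, 1, 2, 2, 2, 2]; set D = diag(1, 1, 2, 2, 2, 2) and form L = D - A. Diagonalising L (or applying a numerical eigensolver to the 6x6 matrix) gives the spectrum above. By the matrix-tree theorem the graph has (1/6) * product of the nonzero eigenvalues = 1 spanning tree. The eigenvalues sum to 10, which equals trace(L) = 2|E|.

[0, 0.2679, 1, 2, 3, 3.7321]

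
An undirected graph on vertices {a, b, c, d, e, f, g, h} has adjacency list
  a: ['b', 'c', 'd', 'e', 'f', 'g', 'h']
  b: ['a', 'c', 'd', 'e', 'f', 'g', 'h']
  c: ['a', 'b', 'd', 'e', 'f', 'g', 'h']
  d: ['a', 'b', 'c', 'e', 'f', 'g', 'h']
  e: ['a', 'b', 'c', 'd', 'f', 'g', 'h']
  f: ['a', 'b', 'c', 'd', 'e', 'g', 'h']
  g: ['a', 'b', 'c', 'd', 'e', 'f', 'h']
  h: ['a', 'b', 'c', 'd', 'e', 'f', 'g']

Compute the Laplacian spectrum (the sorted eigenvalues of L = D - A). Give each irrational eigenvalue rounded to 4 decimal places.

[0, 8, 8, 8, 8, 8, 8, 8]

Reading degrees in the order [a, b, c, d, e, f, g, h] gives [7, 7, 7, 7, 7, 7, 7, 7]; set D = diag(7, 7, 7, 7, 7, 7, 7, 7) and form L = D - A. The multiplicity of 0 as a Laplacian eigenvalue equals the number of connected components. The single zero eigenvalue shows the graph is connected. There is one zero in the spectrum, matching the 1 component.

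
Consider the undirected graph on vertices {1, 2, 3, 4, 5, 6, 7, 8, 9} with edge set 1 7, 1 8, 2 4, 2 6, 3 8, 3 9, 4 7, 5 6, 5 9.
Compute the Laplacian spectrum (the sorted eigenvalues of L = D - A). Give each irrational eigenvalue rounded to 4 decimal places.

[0, 0.4679, 0.4679, 1.6527, 1.6527, 3, 3, 3.8794, 3.8794]

Each diagonal entry of L is the vertex degree and each off-diagonal entry is -1 where an edge is present, 0 otherwise; in the order [1, 2, 3, 4, 5, 6, 7, 8, 9] the diagonal is [2, 2, 2, 2, 2, 2, 2, 2, 2]. Diagonalising L (or applying a numerical eigensolver to the 9x9 matrix) gives the spectrum above. The single zero eigenvalue shows the graph is connected. There is one zero in the spectrum, matching the 1 component. By the matrix-tree theorem the graph has (1/9) * product of the nonzero eigenvalues = 9 spanning trees.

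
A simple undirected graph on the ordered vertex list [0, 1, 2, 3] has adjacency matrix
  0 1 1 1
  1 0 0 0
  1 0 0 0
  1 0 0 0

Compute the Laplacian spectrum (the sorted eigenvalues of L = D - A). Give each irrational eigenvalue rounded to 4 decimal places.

[0, 1, 1, 4]

Each diagonal entry of L is the vertex degree and each off-diagonal entry is -1 where an edge is present, 0 otherwise; in the order [0, 1, 2, 3] the diagonal is [3, 1, 1, 1]. The multiplicity of 0 as a Laplacian eigenvalue equals the number of connected components.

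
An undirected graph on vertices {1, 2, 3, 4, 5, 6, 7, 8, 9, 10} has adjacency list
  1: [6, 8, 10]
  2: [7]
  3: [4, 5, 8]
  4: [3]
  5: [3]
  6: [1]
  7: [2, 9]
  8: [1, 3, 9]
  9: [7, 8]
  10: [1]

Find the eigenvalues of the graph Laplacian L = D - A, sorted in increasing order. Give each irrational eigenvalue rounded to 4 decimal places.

[0, 0.2154, 0.2679, 1, 1, 1.2059, 2.3671, 3.3375, 3.7321, 4.8742]

Each diagonal entry of L is the vertex degree and each off-diagonal entry is -1 where an edge is present, 0 otherwise; in the order [1, 2, 3, 4, 5, 6, 7, 8, 9, 10] the diagonal is [3, 1, 3, 1, 1, 1, 2, 3, 2, 1]. The multiplicity of 0 as a Laplacian eigenvalue equals the number of connected components. The single zero eigenvalue shows the graph is connected. By the matrix-tree theorem the graph has (1/10) * product of the nonzero eigenvalues = 1 spanning tree.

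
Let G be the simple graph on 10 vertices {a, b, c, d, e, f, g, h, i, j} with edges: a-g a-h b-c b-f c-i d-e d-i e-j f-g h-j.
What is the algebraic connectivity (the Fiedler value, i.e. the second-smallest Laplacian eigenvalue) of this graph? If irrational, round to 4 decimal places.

0.3820

Reading degrees in the order [a, b, c, d, e, f, g, h, i, j] gives [2, 2, 2, 2, 2, 2, 2, 2, 2, 2]; set D = diag(2, 2, 2, 2, 2, 2, 2, 2, 2, 2) and form L = D - A. Computing the eigenvalues of L and sorting gives [0, 0.3820, 0.3820, 1.3820, 1.3820, 2.6180, 2.6180, 3.6180, 3.6180, 4]. The Fiedler value lambda_2 = 0.3820 is strictly positive, so the graph is connected. The eigenvalues sum to 20, which equals trace(L) = 2|E|.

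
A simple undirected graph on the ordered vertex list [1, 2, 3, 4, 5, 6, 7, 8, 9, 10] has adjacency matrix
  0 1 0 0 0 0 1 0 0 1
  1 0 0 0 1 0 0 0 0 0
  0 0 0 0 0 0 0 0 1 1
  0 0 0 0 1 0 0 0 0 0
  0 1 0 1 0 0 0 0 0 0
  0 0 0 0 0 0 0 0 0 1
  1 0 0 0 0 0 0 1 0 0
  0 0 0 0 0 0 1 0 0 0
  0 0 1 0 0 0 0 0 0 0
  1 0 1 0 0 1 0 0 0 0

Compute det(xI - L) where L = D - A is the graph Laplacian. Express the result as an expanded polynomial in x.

x^10 - 18x^9 + 134x^8 - 536x^7 + 1252x^6 - 1738x^5 + 1399x^4 - 612x^3 + 129x^2 - 10x

With the vertex order [1, 2, 3, 4, 5, 6, 7, 8, 9, 10], the degrees are [3, 2, 2, 1, 2, 1, 2, 1, 1, 3], giving D = diag(3, 2, 2, 1, 2, 1, 2, 1, 1, 3) and L = D - A. Computing det(xI - L) by cofactor expansion (or equivalently via sum-over-permutations) gives x^10 - 18x^9 + 134x^8 - 536x^7 + 1252x^6 - 1738x^5 + 1399x^4 - 612x^3 + 129x^2 - 10x. The coefficient of x^9 equals -trace(L) = -18, matching the sum of degrees. By the matrix-tree theorem the graph has (1/10) * product of the nonzero eigenvalues = 1 spanning tree.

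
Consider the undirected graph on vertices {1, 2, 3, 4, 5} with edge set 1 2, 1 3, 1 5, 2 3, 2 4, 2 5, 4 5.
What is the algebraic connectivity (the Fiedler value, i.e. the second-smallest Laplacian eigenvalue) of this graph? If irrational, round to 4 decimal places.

1.5858

Each diagonal entry of L is the vertex degree and each off-diagonal entry is -1 where an edge is present, 0 otherwise; in the order [1, 2, 3, 4, 5] the diagonal is [3, 4, 2, 2, 3]. Computing the eigenvalues of L and sorting gives [0, 1.5858, 3, 4.4142, 5]. The Fiedler value lambda_2 = 1.5858 is strictly positive, so the graph is connected. By the matrix-tree theorem the graph has (1/5) * product of the nonzero eigenvalues = 21 spanning trees. The eigenvalues sum to 14, which equals trace(L) = 2|E|.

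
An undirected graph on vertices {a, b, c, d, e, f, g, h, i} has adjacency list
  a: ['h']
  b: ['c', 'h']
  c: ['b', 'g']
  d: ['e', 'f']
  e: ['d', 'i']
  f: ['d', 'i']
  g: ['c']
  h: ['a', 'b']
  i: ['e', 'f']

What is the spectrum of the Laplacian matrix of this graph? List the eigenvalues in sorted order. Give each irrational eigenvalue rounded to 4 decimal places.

With the vertex order [a, b, c, d, e, f, g, h, i], the degrees are [1, 2, 2, 2, 2, 2, 1, 2, 2], giving D = diag(1, 2, 2, 2, 2, 2, 1, 2, 2) and L = D - A. The multiplicity of 0 as a Laplacian eigenvalue equals the number of connected components. The 2 zero eigenvalues correspond to the 2 connected components. The eigenvalues sum to 16, which equals trace(L) = 2|E|.

[0, 0, 0.3820, 1.3820, 2, 2, 2.6180, 3.6180, 4]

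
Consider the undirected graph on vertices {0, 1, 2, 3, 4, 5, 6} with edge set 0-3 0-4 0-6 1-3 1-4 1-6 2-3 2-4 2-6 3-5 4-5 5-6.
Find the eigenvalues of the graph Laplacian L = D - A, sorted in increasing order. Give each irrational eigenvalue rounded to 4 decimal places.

With the vertex order [0, 1, 2, 3, 4, 5, 6], the degrees are [3, 3, 3, 4, 4, 3, 4], giving D = diag(3, 3, 3, 4, 4, 3, 4) and L = D - A. L is symmetric positive semidefinite, so every eigenvalue is real and nonnegative.

[0, 3, 3, 3, 4, 4, 7]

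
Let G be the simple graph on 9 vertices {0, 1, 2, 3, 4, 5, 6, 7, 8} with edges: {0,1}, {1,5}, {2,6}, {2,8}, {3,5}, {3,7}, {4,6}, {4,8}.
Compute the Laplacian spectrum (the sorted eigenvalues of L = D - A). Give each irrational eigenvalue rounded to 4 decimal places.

[0, 0, 0.3820, 1.3820, 2, 2, 2.6180, 3.6180, 4]

With the vertex order [0, 1, 2, 3, 4, 5, 6, 7, 8], the degrees are [1, 2, 2, 2, 2, 2, 2, 1, 2], giving D = diag(1, 2, 2, 2, 2, 2, 2, 1, 2) and L = D - A. Since every row of L sums to 0, the all-ones vector is in the kernel and 0 is an eigenvalue. The 2 zero eigenvalues correspond to the 2 connected components. There are 2 zeros in the spectrum, matching the 2 components.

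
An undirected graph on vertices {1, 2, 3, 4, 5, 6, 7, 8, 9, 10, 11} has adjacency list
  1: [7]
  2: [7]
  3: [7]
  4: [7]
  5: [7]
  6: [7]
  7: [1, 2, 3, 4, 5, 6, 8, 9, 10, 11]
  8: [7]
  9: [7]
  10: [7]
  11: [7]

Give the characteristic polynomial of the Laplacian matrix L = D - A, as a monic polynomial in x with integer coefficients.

With the vertex order [1, 2, 3, 4, 5, 6, 7, 8, 9, 10, 11], the degrees are [1, 1, 1, 1, 1, 1, 10, 1, 1, 1, 1], giving D = diag(1, 1, 1, 1, 1, 1, 10, 1, 1, 1, 1) and L = D - A. Computing det(xI - L) by cofactor expansion (or equivalently via sum-over-permutations) gives x^11 - 20x^10 + 135x^9 - 480x^8 + 1050x^7 - 1512x^6 + 1470x^5 - 960x^4 + 405x^3 - 100x^2 + 11x. The constant term is 0 because L is singular (the all-ones vector lies in its kernel).

x^11 - 20x^10 + 135x^9 - 480x^8 + 1050x^7 - 1512x^6 + 1470x^5 - 960x^4 + 405x^3 - 100x^2 + 11x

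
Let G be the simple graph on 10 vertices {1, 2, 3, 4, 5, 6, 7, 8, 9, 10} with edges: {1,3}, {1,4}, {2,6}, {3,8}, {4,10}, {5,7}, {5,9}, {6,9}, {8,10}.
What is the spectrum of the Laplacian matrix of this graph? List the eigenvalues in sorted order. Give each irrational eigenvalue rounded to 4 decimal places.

[0, 0, 0.3820, 1.3820, 1.3820, 1.3820, 2.6180, 3.6180, 3.6180, 3.6180]

Reading degrees in the order [1, 2, 3, 4, 5, 6, 7, 8, 9, 10] gives [2, 1, 2, 2, 2, 2, 1, 2, 2, 2]; set D = diag(2, 1, 2, 2, 2, 2, 1, 2, 2, 2) and form L = D - A. Since every row of L sums to 0, the all-ones vector is in the kernel and 0 is an eigenvalue. The 2 zero eigenvalues correspond to the 2 connected components. The largest eigenvalue, 3.6180, is at most the vertex count 10.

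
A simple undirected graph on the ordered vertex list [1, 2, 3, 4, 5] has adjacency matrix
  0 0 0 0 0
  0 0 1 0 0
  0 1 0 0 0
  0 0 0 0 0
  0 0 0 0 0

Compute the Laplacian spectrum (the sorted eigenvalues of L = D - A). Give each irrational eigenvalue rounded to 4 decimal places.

[0, 0, 0, 0, 2]

Reading degrees in the order [1, 2, 3, 4, 5] gives [0, 1, 1, 0, 0]; set D = diag(0, 1, 1, 0, 0) and form L = D - A. The multiplicity of 0 as a Laplacian eigenvalue equals the number of connected components. The 4 zero eigenvalues correspond to the 4 connected components. There are 4 zeros in the spectrum, matching the 4 components.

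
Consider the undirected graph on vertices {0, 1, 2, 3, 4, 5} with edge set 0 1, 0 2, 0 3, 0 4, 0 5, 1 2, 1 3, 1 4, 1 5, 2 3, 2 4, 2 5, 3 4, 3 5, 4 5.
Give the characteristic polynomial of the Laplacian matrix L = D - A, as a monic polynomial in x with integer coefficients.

With the vertex order [0, 1, 2, 3, 4, 5], the degrees are [5, 5, 5, 5, 5, 5], giving D = diag(5, 5, 5, 5, 5, 5) and L = D - A. Computing det(xI - L) by cofactor expansion (or equivalently via sum-over-permutations) gives x^6 - 30x^5 + 360x^4 - 2160x^3 + 6480x^2 - 7776x. Since p(0) = det(-L) = 0, x divides p(x). There is one zero in the spectrum, matching the 1 component.

x^6 - 30x^5 + 360x^4 - 2160x^3 + 6480x^2 - 7776x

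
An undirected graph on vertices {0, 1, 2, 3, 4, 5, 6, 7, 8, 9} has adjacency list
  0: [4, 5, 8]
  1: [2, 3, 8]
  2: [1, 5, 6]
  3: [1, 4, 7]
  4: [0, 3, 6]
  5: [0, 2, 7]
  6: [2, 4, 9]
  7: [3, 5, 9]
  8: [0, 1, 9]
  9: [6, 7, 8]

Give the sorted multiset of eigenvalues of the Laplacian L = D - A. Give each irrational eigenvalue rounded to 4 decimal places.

Each diagonal entry of L is the vertex degree and each off-diagonal entry is -1 where an edge is present, 0 otherwise; in the order [0, 1, 2, 3, 4, 5, 6, 7, 8, 9] the diagonal is [3, 3, 3, 3, 3, 3, 3, 3, 3, 3]. Since every row of L sums to 0, the all-ones vector is in the kernel and 0 is an eigenvalue. The eigenvalues sum to 30, which equals trace(L) = 2|E|.

[0, 2, 2, 2, 2, 2, 5, 5, 5, 5]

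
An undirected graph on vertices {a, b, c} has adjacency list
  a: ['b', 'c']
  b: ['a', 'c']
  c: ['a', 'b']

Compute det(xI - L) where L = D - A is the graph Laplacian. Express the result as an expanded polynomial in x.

With the vertex order [a, b, c], the degrees are [2, 2, 2], giving D = diag(2, 2, 2) and L = D - A. Computing det(xI - L) by cofactor expansion (or equivalently via sum-over-permutations) gives x^3 - 6x^2 + 9x. The constant term is 0 because L is singular (the all-ones vector lies in its kernel). By the matrix-tree theorem the graph has (1/3) * product of the nonzero eigenvalues = 3 spanning trees.

x^3 - 6x^2 + 9x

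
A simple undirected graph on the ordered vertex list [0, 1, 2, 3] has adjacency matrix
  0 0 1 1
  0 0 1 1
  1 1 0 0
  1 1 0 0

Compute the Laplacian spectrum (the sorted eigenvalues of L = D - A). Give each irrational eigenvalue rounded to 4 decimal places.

With the vertex order [0, 1, 2, 3], the degrees are [2, 2, 2, 2], giving D = diag(2, 2, 2, 2) and L = D - A. Diagonalising L (or applying a numerical eigensolver to the 4x4 matrix) gives the spectrum above. The largest eigenvalue, 4, is at most the vertex count 4.

[0, 2, 2, 4]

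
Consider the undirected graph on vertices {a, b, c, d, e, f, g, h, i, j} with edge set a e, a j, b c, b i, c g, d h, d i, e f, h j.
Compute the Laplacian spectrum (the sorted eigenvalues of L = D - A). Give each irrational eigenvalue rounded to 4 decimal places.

Each diagonal entry of L is the vertex degree and each off-diagonal entry is -1 where an edge is present, 0 otherwise; in the order [a, b, c, d, e, f, g, h, i, j] the diagonal is [2, 2, 2, 2, 2, 1, 1, 2, 2, 2]. The multiplicity of 0 as a Laplacian eigenvalue equals the number of connected components. The eigenvalues sum to 18, which equals trace(L) = 2|E|. The largest eigenvalue, 3.9021, is at most the vertex count 10.

[0, 0.0979, 0.3820, 0.8244, 1.3820, 2, 2.6180, 3.1756, 3.6180, 3.9021]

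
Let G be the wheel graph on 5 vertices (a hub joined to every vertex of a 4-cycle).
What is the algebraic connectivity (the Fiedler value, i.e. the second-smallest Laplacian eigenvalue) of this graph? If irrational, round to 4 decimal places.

3

The graph has 5 vertices and degree multiset [4, 3, 3, 3, 3]; D is the diagonal matrix of degrees and L = D - A. The sorted Laplacian eigenvalues are [0, 3, 3, 5, 5]; the algebraic connectivity is the second entry, 3. By the matrix-tree theorem the graph has (1/5) * product of the nonzero eigenvalues = 45 spanning trees. There is one zero in the spectrum, matching the 1 component.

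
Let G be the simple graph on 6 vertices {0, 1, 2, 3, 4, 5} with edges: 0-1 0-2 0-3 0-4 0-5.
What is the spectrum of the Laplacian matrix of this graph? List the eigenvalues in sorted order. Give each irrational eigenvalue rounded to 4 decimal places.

Reading degrees in the order [0, 1, 2, 3, 4, 5] gives [5, 1, 1, 1, 1, 1]; set D = diag(5, 1, 1, 1, 1, 1) and form L = D - A. Diagonalising L (or applying a numerical eigensolver to the 6x6 matrix) gives the spectrum above.

[0, 1, 1, 1, 1, 6]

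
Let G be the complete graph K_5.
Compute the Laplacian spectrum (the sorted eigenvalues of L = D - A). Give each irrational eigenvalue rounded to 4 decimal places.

The graph has 5 vertices and degree multiset [4, 4, 4, 4, 4]; D is the diagonal matrix of degrees and L = D - A. Diagonalising L (or applying a numerical eigensolver to the 5x5 matrix) gives the spectrum above. The single zero eigenvalue shows the graph is connected. There is one zero in the spectrum, matching the 1 component. By the matrix-tree theorem the graph has (1/5) * product of the nonzero eigenvalues = 125 spanning trees.

[0, 5, 5, 5, 5]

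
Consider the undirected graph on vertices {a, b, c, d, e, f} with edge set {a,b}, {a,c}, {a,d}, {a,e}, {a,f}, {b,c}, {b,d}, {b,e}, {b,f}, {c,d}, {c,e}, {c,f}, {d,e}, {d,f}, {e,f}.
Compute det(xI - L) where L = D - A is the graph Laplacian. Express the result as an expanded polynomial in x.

x^6 - 30x^5 + 360x^4 - 2160x^3 + 6480x^2 - 7776x

Reading degrees in the order [a, b, c, d, e, f] gives [5, 5, 5, 5, 5, 5]; set D = diag(5, 5, 5, 5, 5, 5) and form L = D - A. The eigenvalues of L are [0, 6, 6, 6, 6, 6]; the characteristic polynomial is the product of (x - lambda_i), which multiplies out to x^6 - 30x^5 + 360x^4 - 2160x^3 + 6480x^2 - 7776x. The coefficient of x^5 equals -trace(L) = -30, matching the sum of degrees. The eigenvalues sum to 30, which equals trace(L) = 2|E|.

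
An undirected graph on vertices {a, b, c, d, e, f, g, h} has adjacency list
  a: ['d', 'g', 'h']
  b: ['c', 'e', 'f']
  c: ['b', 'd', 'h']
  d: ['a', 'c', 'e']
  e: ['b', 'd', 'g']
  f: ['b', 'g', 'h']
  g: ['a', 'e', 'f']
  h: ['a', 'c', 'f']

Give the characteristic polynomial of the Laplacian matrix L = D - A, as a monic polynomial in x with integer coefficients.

Reading degrees in the order [a, b, c, d, e, f, g, h] gives [3, 3, 3, 3, 3, 3, 3, 3]; set D = diag(3, 3, 3, 3, 3, 3, 3, 3) and form L = D - A. The eigenvalues of L are [0, 2, 2, 2, 4, 4, 4, 6]; the characteristic polynomial is the product of (x - lambda_i), which multiplies out to x^8 - 24x^7 + 240x^6 - 1296x^5 + 4080x^4 - 7488x^3 + 7424x^2 - 3072x. The coefficient of x^7 equals -trace(L) = -24, matching the sum of degrees. The eigenvalues sum to 24, which equals trace(L) = 2|E|. By the matrix-tree theorem the graph has (1/8) * product of the nonzero eigenvalues = 384 spanning trees.

x^8 - 24x^7 + 240x^6 - 1296x^5 + 4080x^4 - 7488x^3 + 7424x^2 - 3072x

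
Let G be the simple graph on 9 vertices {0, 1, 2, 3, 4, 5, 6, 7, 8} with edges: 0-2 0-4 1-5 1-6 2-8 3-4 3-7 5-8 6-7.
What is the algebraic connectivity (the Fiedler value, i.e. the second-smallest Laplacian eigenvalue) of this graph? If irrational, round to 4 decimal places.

0.4679

With the vertex order [0, 1, 2, 3, 4, 5, 6, 7, 8], the degrees are [2, 2, 2, 2, 2, 2, 2, 2, 2], giving D = diag(2, 2, 2, 2, 2, 2, 2, 2, 2) and L = D - A. The sorted Laplacian eigenvalues are [0, 0.4679, 0.4679, 1.6527, 1.6527, 3, 3, 3.8794, 3.8794]; the algebraic connectivity is the second entry, 0.4679. The eigenvalues sum to 18, which equals trace(L) = 2|E|.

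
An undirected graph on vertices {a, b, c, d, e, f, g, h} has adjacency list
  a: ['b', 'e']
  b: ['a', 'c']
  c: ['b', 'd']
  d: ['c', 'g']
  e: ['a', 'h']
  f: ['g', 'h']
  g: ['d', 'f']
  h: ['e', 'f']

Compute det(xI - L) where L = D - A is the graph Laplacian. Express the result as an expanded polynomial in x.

Each diagonal entry of L is the vertex degree and each off-diagonal entry is -1 where an edge is present, 0 otherwise; in the order [a, b, c, d, e, f, g, h] the diagonal is [2, 2, 2, 2, 2, 2, 2, 2]. Computing det(xI - L) by cofactor expansion (or equivalently via sum-over-permutations) gives x^8 - 16x^7 + 104x^6 - 352x^5 + 660x^4 - 672x^3 + 336x^2 - 64x. The coefficient of x^7 equals -trace(L) = -16, matching the sum of degrees.

x^8 - 16x^7 + 104x^6 - 352x^5 + 660x^4 - 672x^3 + 336x^2 - 64x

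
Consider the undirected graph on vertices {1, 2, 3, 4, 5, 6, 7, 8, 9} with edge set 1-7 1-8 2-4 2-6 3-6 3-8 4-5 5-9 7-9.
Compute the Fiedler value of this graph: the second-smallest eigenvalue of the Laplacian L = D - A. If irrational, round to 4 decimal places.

Reading degrees in the order [1, 2, 3, 4, 5, 6, 7, 8, 9] gives [2, 2, 2, 2, 2, 2, 2, 2, 2]; set D = diag(2, 2, 2, 2, 2, 2, 2, 2, 2) and form L = D - A. The sorted Laplacian eigenvalues are [0, 0.4679, 0.4679, 1.6527, 1.6527, 3, 3, 3.8794, 3.8794]; the algebraic connectivity is the second entry, 0.4679. By the matrix-tree theorem the graph has (1/9) * product of the nonzero eigenvalues = 9 spanning trees.

0.4679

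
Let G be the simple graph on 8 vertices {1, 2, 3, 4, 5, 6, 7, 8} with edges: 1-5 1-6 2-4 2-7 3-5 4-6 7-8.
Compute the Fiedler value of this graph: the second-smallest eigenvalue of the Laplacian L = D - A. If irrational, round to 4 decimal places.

Reading degrees in the order [1, 2, 3, 4, 5, 6, 7, 8] gives [2, 2, 1, 2, 2, 2, 2, 1]; set D = diag(2, 2, 1, 2, 2, 2, 2, 1) and form L = D - A. The sorted Laplacian eigenvalues are [0, 0.1522, 0.5858, 1.2346, 2, 2.7654, 3.4142, 3.8478]; the algebraic connectivity is the second entry, 0.1522.

0.1522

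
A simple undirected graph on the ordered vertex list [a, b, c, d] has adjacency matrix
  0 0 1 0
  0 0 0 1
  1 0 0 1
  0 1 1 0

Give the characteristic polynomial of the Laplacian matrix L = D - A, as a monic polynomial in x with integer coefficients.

Each diagonal entry of L is the vertex degree and each off-diagonal entry is -1 where an edge is present, 0 otherwise; in the order [a, b, c, d] the diagonal is [1, 1, 2, 2]. Computing det(xI - L) by cofactor expansion (or equivalently via sum-over-permutations) gives x^4 - 6x^3 + 10x^2 - 4x. The constant term is 0 because L is singular (the all-ones vector lies in its kernel).

x^4 - 6x^3 + 10x^2 - 4x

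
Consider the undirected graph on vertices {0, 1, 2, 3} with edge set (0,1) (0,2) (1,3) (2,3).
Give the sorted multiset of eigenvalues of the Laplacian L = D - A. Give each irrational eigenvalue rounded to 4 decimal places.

[0, 2, 2, 4]

With the vertex order [0, 1, 2, 3], the degrees are [2, 2, 2, 2], giving D = diag(2, 2, 2, 2) and L = D - A. The multiplicity of 0 as a Laplacian eigenvalue equals the number of connected components. The single zero eigenvalue shows the graph is connected. There is one zero in the spectrum, matching the 1 component.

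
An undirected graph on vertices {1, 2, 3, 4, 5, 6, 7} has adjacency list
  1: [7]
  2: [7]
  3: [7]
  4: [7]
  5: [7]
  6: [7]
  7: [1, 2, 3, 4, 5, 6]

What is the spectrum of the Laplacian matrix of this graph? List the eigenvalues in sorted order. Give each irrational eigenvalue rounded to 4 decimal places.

[0, 1, 1, 1, 1, 1, 7]

Each diagonal entry of L is the vertex degree and each off-diagonal entry is -1 where an edge is present, 0 otherwise; in the order [1, 2, 3, 4, 5, 6, 7] the diagonal is [1, 1, 1, 1, 1, 1, 6]. Since every row of L sums to 0, the all-ones vector is in the kernel and 0 is an eigenvalue. There is one zero in the spectrum, matching the 1 component.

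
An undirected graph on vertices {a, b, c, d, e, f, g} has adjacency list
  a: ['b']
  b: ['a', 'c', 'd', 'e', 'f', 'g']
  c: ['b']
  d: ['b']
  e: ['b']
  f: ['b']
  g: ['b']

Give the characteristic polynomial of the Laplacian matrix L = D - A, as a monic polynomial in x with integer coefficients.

Each diagonal entry of L is the vertex degree and each off-diagonal entry is -1 where an edge is present, 0 otherwise; in the order [a, b, c, d, e, f, g] the diagonal is [1, 6, 1, 1, 1, 1, 1]. Computing det(xI - L) by cofactor expansion (or equivalently via sum-over-permutations) gives x^7 - 12x^6 + 45x^5 - 80x^4 + 75x^3 - 36x^2 + 7x. The coefficient of x^6 equals -trace(L) = -12, matching the sum of degrees. The eigenvalues sum to 12, which equals trace(L) = 2|E|.

x^7 - 12x^6 + 45x^5 - 80x^4 + 75x^3 - 36x^2 + 7x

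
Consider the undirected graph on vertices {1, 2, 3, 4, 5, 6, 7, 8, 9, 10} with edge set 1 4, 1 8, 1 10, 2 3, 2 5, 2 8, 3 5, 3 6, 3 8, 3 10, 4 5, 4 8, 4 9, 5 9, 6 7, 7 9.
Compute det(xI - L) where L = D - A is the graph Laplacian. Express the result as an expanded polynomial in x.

With the vertex order [1, 2, 3, 4, 5, 6, 7, 8, 9, 10], the degrees are [3, 3, 5, 4, 4, 2, 2, 4, 3, 2], giving D = diag(3, 3, 5, 4, 4, 2, 2, 4, 3, 2) and L = D - A. Computing det(xI - L) by cofactor expansion (or equivalently via sum-over-permutations) gives x^10 - 32x^9 + 440x^8 - 3402x^7 + 16246x^6 - 49506x^5 + 95858x^4 - 113162x^3 + 73444x^2 - 19790x. The coefficient of x^9 equals -trace(L) = -32, matching the sum of degrees.

x^10 - 32x^9 + 440x^8 - 3402x^7 + 16246x^6 - 49506x^5 + 95858x^4 - 113162x^3 + 73444x^2 - 19790x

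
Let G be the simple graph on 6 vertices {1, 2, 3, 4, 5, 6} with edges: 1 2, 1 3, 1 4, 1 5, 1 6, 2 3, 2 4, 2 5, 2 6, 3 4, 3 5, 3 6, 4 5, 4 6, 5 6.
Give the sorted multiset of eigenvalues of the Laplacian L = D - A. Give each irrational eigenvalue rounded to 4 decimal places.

Each diagonal entry of L is the vertex degree and each off-diagonal entry is -1 where an edge is present, 0 otherwise; in the order [1, 2, 3, 4, 5, 6] the diagonal is [5, 5, 5, 5, 5, 5]. L is symmetric positive semidefinite, so every eigenvalue is real and nonnegative. The largest eigenvalue, 6, is at most the vertex count 6. The eigenvalues sum to 30, which equals trace(L) = 2|E|.

[0, 6, 6, 6, 6, 6]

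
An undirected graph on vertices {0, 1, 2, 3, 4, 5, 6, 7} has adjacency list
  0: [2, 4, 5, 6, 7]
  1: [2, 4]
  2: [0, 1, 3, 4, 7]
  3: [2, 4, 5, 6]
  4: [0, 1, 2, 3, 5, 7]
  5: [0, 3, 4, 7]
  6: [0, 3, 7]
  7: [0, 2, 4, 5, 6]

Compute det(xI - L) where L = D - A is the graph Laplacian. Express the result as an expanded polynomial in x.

x^8 - 34x^7 + 483x^6 - 3706x^5 + 16531x^4 - 42678x^3 + 58680x^2 - 32832x

Each diagonal entry of L is the vertex degree and each off-diagonal entry is -1 where an edge is present, 0 otherwise; in the order [0, 1, 2, 3, 4, 5, 6, 7] the diagonal is [5, 2, 5, 4, 6, 4, 3, 5]. L has integer entries, so p(x) = det(xI - L) has integer coefficients. Expanding the determinant yields x^8 - 34x^7 + 483x^6 - 3706x^5 + 16531x^4 - 42678x^3 + 58680x^2 - 32832x. The coefficient of x^7 equals -trace(L) = -34, matching the sum of degrees. The largest eigenvalue, 7.4304, is at most the vertex count 8. There is one zero in the spectrum, matching the 1 component.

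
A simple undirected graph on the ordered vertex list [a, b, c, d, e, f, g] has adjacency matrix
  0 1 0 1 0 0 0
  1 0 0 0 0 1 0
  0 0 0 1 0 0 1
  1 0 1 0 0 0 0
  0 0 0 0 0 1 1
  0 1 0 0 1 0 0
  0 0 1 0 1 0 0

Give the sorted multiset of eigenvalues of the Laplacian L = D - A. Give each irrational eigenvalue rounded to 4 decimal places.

[0, 0.7530, 0.7530, 2.4450, 2.4450, 3.8019, 3.8019]

Reading degrees in the order [a, b, c, d, e, f, g] gives [2, 2, 2, 2, 2, 2, 2]; set D = diag(2, 2, 2, 2, 2, 2, 2) and form L = D - A. L is symmetric positive semidefinite, so every eigenvalue is real and nonnegative. The single zero eigenvalue shows the graph is connected. The eigenvalues sum to 14, which equals trace(L) = 2|E|.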